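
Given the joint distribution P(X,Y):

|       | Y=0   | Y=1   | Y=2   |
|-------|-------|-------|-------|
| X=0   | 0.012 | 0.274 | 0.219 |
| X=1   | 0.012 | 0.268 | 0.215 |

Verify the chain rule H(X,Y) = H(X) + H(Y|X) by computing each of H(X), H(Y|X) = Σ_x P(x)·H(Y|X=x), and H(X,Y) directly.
H(X) = 0.9999 bits, H(Y|X) = 1.1307 bits, H(X,Y) = 2.1306 bits

Marginal of X (row sums):
  P(X=0) = 0.012 + 0.274 + 0.219 = 0.505
  P(X=1) = 0.012 + 0.268 + 0.215 = 0.495
H(X) = -[0.505·log₂(0.505) + 0.495·log₂(0.495)]
  = 0.49775 + 0.50218 = 0.9999 bits

H(Y|X) = Σ_x P(x)·H(Y|X=x):
  X=0: P(X=0) = 0.505, P(Y|X=0) = (12/505, 274/505, 219/505) → H(Y|X=0) = 1.12953
  X=1: P(X=1) = 0.495, P(Y|X=1) = (4/165, 268/495, 43/99) → H(Y|X=1) = 1.13191
H(Y|X) = 0.505·1.12953 + 0.495·1.13191 = 1.1307 bits

H(X,Y) = -Σ_{x,y} P(x,y) log₂ P(x,y). Per-cell terms -P(x,y)·log₂P(x,y):
  X=0: 0.07657, 0.51176, 0.47983
  X=1: 0.07657, 0.50912, 0.47678
Sum of the 6 terms: H(X,Y) = 2.1306 bits

Chain rule check:
  H(X) + H(Y|X) = 0.9999 + 1.1307 = 2.1306 bits
  H(X,Y) = 2.1306 bits
✓ Chain rule verified.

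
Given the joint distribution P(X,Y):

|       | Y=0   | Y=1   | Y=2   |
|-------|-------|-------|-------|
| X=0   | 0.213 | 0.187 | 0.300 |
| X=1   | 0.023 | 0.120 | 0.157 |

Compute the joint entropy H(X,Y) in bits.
2.3603 bits

H(X,Y) = -Σ_{x,y} P(x,y) log₂ P(x,y). Per-cell terms -P(x,y)·log₂P(x,y):
  X=0: 0.4752, 0.4523, 0.5211
  X=1: 0.1252, 0.3671, 0.4194
Sum of the 6 terms: H(X,Y) = 2.3603 bits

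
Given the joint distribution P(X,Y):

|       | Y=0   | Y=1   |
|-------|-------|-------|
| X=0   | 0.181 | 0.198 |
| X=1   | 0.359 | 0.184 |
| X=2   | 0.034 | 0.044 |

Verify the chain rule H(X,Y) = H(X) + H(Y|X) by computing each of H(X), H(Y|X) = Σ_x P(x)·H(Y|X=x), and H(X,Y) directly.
H(X) = 1.2959 bits, H(Y|X) = 0.9571 bits, H(X,Y) = 2.2530 bits

Marginal of X (row sums):
  P(X=0) = 0.181 + 0.198 = 0.379
  P(X=1) = 0.359 + 0.184 = 0.543
  P(X=2) = 0.034 + 0.044 = 0.078
H(X) = -[0.379·log₂(0.379) + 0.543·log₂(0.543) + 0.078·log₂(0.078)]
  = 0.53050 + 0.47837 + 0.28707 = 1.2959 bits

H(Y|X) = Σ_x P(x)·H(Y|X=x):
  X=0: P(X=0) = 0.379, P(Y|X=0) = (181/379, 198/379) → H(Y|X=0) = 0.99855
  X=1: P(X=1) = 0.543, P(Y|X=1) = (359/543, 184/543) → H(Y|X=1) = 0.92372
  X=2: P(X=2) = 0.078, P(Y|X=2) = (17/39, 22/39) → H(Y|X=2) = 0.98811
H(Y|X) = 0.379·0.99855 + 0.543·0.92372 + 0.078·0.98811 = 0.9571 bits

H(X,Y) = -Σ_{x,y} P(x,y) log₂ P(x,y). Per-cell terms -P(x,y)·log₂P(x,y):
  X=0: 0.44633, 0.46261
  X=1: 0.53058, 0.44937
  X=2: 0.16586, 0.19828
Sum of the 6 terms: H(X,Y) = 2.2530 bits

Chain rule check:
  H(X) + H(Y|X) = 1.2959 + 0.9571 = 2.2530 bits
  H(X,Y) = 2.2530 bits
✓ Chain rule verified.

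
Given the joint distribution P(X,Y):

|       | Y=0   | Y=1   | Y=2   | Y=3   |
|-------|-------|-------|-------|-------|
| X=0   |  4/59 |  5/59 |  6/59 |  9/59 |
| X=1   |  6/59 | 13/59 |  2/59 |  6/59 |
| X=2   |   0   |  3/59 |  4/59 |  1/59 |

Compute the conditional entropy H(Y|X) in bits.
1.7778 bits

H(Y|X) = H(X,Y) - H(X)

H(X,Y) = -Σ_{x,y} P(x,y) log₂ P(x,y). Per-cell terms -P(x,y)·log₂P(x,y):
  X=0: 0.263230, 0.301756, 0.335357, 0.413804
  X=1: 0.335357, 0.480824, 0.165513, 0.335357
  X=2: 0.000000, 0.218526, 0.263230, 0.099706
  (cells with P = 0 contribute 0)
Sum of the 12 terms: H(X,Y) = 3.21266 bits

Marginal of X (row sums):
  P(X=0) = 4/59 + 5/59 + 6/59 + 9/59 = 24/59
  P(X=1) = 6/59 + 13/59 + 2/59 + 6/59 = 27/59
  P(X=2) = 0 + 3/59 + 4/59 + 1/59 = 8/59
H(X) = -[(24/59)·log₂(24/59) + (27/59)·log₂(27/59) + (8/59)·log₂(8/59)]
  = 0.527870 + 0.516092 + 0.390867 = 1.43483 bits

H(Y|X) = H(X,Y) - H(X) = 3.21266 - 1.43483 = 1.7778 bits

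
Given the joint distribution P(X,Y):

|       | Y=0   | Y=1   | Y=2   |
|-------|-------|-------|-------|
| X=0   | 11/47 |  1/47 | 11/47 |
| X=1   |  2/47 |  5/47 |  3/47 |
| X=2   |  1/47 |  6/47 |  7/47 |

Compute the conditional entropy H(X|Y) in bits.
1.2538 bits

H(X|Y) = H(X,Y) - H(Y)

H(X,Y) = -Σ_{x,y} P(x,y) log₂ P(x,y). Per-cell terms -P(x,y)·log₂P(x,y):
  X=0: 0.49036, 0.11818, 0.49036
  X=1: 0.19381, 0.34390, 0.25338
  X=2: 0.11818, 0.37910, 0.40916
Sum of the 9 terms: H(X,Y) = 2.7964 bits

Marginal of Y (column sums):
  P(Y=0) = 11/47 + 2/47 + 1/47 = 14/47
  P(Y=1) = 1/47 + 5/47 + 6/47 = 12/47
  P(Y=2) = 11/47 + 3/47 + 7/47 = 21/47
H(Y) = -[(14/47)·log₂(14/47) + (12/47)·log₂(12/47) + (21/47)·log₂(21/47)]
  = 0.52045 + 0.50288 + 0.51931 = 1.5426 bits

H(X|Y) = H(X,Y) - H(Y) = 2.7964 - 1.5426 = 1.2538 bits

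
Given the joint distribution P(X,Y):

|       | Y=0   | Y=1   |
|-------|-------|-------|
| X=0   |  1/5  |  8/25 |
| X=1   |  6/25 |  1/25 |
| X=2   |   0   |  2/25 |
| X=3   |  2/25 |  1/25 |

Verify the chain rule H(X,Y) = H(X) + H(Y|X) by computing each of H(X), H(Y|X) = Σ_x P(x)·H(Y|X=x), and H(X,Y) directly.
H(X) = 1.6634 bits, H(Y|X) = 0.7757 bits, H(X,Y) = 2.4391 bits

Marginal of X (row sums):
  P(X=0) = 1/5 + 8/25 = 13/25
  P(X=1) = 6/25 + 1/25 = 7/25
  P(X=2) = 0 + 2/25 = 2/25
  P(X=3) = 2/25 + 1/25 = 3/25
H(X) = -[(13/25)·log₂(13/25) + (7/25)·log₂(7/25) + (2/25)·log₂(2/25) + (3/25)·log₂(3/25)]
  = 0.4906 + 0.5142 + 0.2915 + 0.3671 = 1.6634 bits

H(Y|X) = Σ_x P(x)·H(Y|X=x):
  X=0: P(X=0) = 13/25, P(Y|X=0) = (5/13, 8/13) → H(Y|X=0) = 0.9612
  X=1: P(X=1) = 7/25, P(Y|X=1) = (6/7, 1/7) → H(Y|X=1) = 0.5917
  X=2: P(X=2) = 2/25, P(Y|X=2) = (0, 1) → H(Y|X=2) = 0.0000
  X=3: P(X=3) = 3/25, P(Y|X=3) = (2/3, 1/3) → H(Y|X=3) = 0.9183
H(Y|X) = (13/25)·0.9612 + (7/25)·0.5917 + (2/25)·0.0000 + (3/25)·0.9183 = 0.7757 bits

H(X,Y) = -Σ_{x,y} P(x,y) log₂ P(x,y). Per-cell terms -P(x,y)·log₂P(x,y):
  X=0: 0.4644, 0.5260
  X=1: 0.4941, 0.1858
  X=2: 0.0000, 0.2915
  X=3: 0.2915, 0.1858
  (cells with P = 0 contribute 0)
Sum of the 8 terms: H(X,Y) = 2.4391 bits

Chain rule check:
  H(X) + H(Y|X) = 1.6634 + 0.7757 = 2.4391 bits
  H(X,Y) = 2.4391 bits
✓ Chain rule verified.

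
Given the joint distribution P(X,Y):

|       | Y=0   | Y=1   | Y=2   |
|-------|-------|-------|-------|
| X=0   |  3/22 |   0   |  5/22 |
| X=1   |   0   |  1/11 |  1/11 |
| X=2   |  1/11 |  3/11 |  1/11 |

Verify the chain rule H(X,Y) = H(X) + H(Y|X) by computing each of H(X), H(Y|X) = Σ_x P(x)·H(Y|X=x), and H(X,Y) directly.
H(X) = 1.4949 bits, H(Y|X) = 1.1520 bits, H(X,Y) = 2.6470 bits

Marginal of X (row sums):
  P(X=0) = 3/22 + 0 + 5/22 = 4/11
  P(X=1) = 0 + 1/11 + 1/11 = 2/11
  P(X=2) = 1/11 + 3/11 + 1/11 = 5/11
H(X) = -[(4/11)·log₂(4/11) + (2/11)·log₂(2/11) + (5/11)·log₂(5/11)]
  = 0.530702 + 0.447169 + 0.517047 = 1.4949 bits

H(Y|X) = Σ_x P(x)·H(Y|X=x):
  X=0: P(X=0) = 4/11, P(Y|X=0) = (3/8, 0, 5/8) → H(Y|X=0) = 0.954434
  X=1: P(X=1) = 2/11, P(Y|X=1) = (0, 1/2, 1/2) → H(Y|X=1) = 1.000000
  X=2: P(X=2) = 5/11, P(Y|X=2) = (1/5, 3/5, 1/5) → H(Y|X=2) = 1.370951
H(Y|X) = (4/11)·0.954434 + (2/11)·1.000000 + (5/11)·1.370951 = 1.1520 bits

H(X,Y) = -Σ_{x,y} P(x,y) log₂ P(x,y). Per-cell terms -P(x,y)·log₂P(x,y):
  X=0: 0.391973, 0.000000, 0.485796
  X=1: 0.000000, 0.314494, 0.314494
  X=2: 0.314494, 0.511219, 0.314494
  (cells with P = 0 contribute 0)
Sum of the 9 terms: H(X,Y) = 2.6470 bits

Chain rule check:
  H(X) + H(Y|X) = 1.4949 + 1.1520 = 2.6469 bits
  H(X,Y) = 2.6470 bits
✓ Chain rule verified (Δ = 0.0001 is 4-dp rounding noise: each of the three values was rounded independently).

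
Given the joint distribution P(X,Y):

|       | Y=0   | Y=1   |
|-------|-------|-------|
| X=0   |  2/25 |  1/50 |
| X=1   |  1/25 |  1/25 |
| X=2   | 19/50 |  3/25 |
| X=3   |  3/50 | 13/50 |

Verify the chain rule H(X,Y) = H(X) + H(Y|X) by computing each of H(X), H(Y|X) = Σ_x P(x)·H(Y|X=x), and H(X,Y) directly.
H(X) = 1.6497 bits, H(Y|X) = 0.7725 bits, H(X,Y) = 2.4222 bits

Marginal of X (row sums):
  P(X=0) = 2/25 + 1/50 = 1/10
  P(X=1) = 1/25 + 1/25 = 2/25
  P(X=2) = 19/50 + 3/25 = 1/2
  P(X=3) = 3/50 + 13/50 = 8/25
H(X) = -[(1/10)·log₂(1/10) + (2/25)·log₂(2/25) + (1/2)·log₂(1/2) + (8/25)·log₂(8/25)]
  = 0.33219 + 0.29151 + 0.50000 + 0.52603 = 1.6497 bits

H(Y|X) = Σ_x P(x)·H(Y|X=x):
  X=0: P(X=0) = 1/10, P(Y|X=0) = (4/5, 1/5) → H(Y|X=0) = 0.72193
  X=1: P(X=1) = 2/25, P(Y|X=1) = (1/2, 1/2) → H(Y|X=1) = 1.00000
  X=2: P(X=2) = 1/2, P(Y|X=2) = (19/25, 6/25) → H(Y|X=2) = 0.79504
  X=3: P(X=3) = 8/25, P(Y|X=3) = (3/16, 13/16) → H(Y|X=3) = 0.69621
H(Y|X) = (1/10)·0.72193 + (2/25)·1.00000 + (1/2)·0.79504 + (8/25)·0.69621 = 0.7725 bits

H(X,Y) = -Σ_{x,y} P(x,y) log₂ P(x,y). Per-cell terms -P(x,y)·log₂P(x,y):
  X=0: 0.29151, 0.11288
  X=1: 0.18575, 0.18575
  X=2: 0.53045, 0.36707
  X=3: 0.24353, 0.50529
Sum of the 8 terms: H(X,Y) = 2.4222 bits

Chain rule check:
  H(X) + H(Y|X) = 1.6497 + 0.7725 = 2.4222 bits
  H(X,Y) = 2.4222 bits
✓ Chain rule verified.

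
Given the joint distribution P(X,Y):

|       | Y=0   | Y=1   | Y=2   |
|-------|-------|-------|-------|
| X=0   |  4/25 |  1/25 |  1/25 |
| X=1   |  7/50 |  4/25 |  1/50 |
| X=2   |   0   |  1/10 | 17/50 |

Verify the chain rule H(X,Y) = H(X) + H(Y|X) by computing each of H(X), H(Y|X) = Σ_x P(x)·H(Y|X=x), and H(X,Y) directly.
H(X) = 1.5413 bits, H(Y|X) = 1.0476 bits, H(X,Y) = 2.5889 bits

Marginal of X (row sums):
  P(X=0) = 4/25 + 1/25 + 1/25 = 6/25
  P(X=1) = 7/50 + 4/25 + 1/50 = 8/25
  P(X=2) = 0 + 1/10 + 17/50 = 11/25
H(X) = -[(6/25)·log₂(6/25) + (8/25)·log₂(8/25) + (11/25)·log₂(11/25)]
  = 0.49413 + 0.52603 + 0.52115 = 1.5413 bits

H(Y|X) = Σ_x P(x)·H(Y|X=x):
  X=0: P(X=0) = 6/25, P(Y|X=0) = (2/3, 1/6, 1/6) → H(Y|X=0) = 1.25163
  X=1: P(X=1) = 8/25, P(Y|X=1) = (7/16, 1/2, 1/16) → H(Y|X=1) = 1.27178
  X=2: P(X=2) = 11/25, P(Y|X=2) = (0, 5/22, 17/22) → H(Y|X=2) = 0.77323
H(Y|X) = (6/25)·1.25163 + (8/25)·1.27178 + (11/25)·0.77323 = 1.0476 bits

H(X,Y) = -Σ_{x,y} P(x,y) log₂ P(x,y). Per-cell terms -P(x,y)·log₂P(x,y):
  X=0: 0.42302, 0.18575, 0.18575
  X=1: 0.39711, 0.42302, 0.11288
  X=2: 0.00000, 0.33219, 0.52917
  (cells with P = 0 contribute 0)
Sum of the 9 terms: H(X,Y) = 2.5889 bits

Chain rule check:
  H(X) + H(Y|X) = 1.5413 + 1.0476 = 2.5889 bits
  H(X,Y) = 2.5889 bits
✓ Chain rule verified.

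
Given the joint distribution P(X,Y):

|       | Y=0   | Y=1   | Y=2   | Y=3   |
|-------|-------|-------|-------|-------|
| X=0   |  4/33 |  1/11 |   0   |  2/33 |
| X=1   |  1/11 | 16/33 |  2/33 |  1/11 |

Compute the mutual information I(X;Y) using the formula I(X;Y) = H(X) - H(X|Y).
0.1270 bits

I(X;Y) = H(X) - H(X|Y)

Marginal of X (row sums):
  P(X=0) = 4/33 + 1/11 + 0 + 2/33 = 3/11
  P(X=1) = 1/11 + 16/33 + 2/33 + 1/11 = 8/11
H(X) = -[(3/11)·log₂(3/11) + (8/11)·log₂(8/11)]
  = 0.51121885 + 0.33413209 = 0.8453509 bits

Marginal of Y (column sums):
  P(Y=0) = 4/33 + 1/11 = 7/33
  P(Y=1) = 1/11 + 16/33 = 19/33
  P(Y=2) = 0 + 2/33 = 2/33
  P(Y=3) = 2/33 + 1/11 = 5/33
H(X|Y) = Σ_y P(y)·H(X|Y=y):
  Y=0: P(Y=0) = 7/33, P(X|Y=0) = (4/7, 3/7) → H(X|Y=0) = 0.98522814
  Y=1: P(Y=1) = 19/33, P(X|Y=1) = (3/19, 16/19) → H(X|Y=1) = 0.62924922
  Y=2: P(Y=2) = 2/33, P(X|Y=2) = (0, 1) → H(X|Y=2) = 0.00000000
  Y=3: P(Y=3) = 5/33, P(X|Y=3) = (2/5, 3/5) → H(X|Y=3) = 0.97095059
H(X|Y) = (7/33)·0.98522814 + (19/33)·0.62924922 + (2/33)·0.00000000 + (5/33)·0.97095059 = 0.7183965 bits

I(X;Y) = H(X) - H(X|Y) = 0.8453509 - 0.7183965 = 0.1270 bits

Cross-check via I(X;Y) = H(X) + H(Y) - H(X,Y): computing H(Y) from the column sums and H(X,Y) from the 8 cells in the same way gives H(Y) = 1.5907048 bits and H(X,Y) = 2.3091013 bits, so
I(X;Y) = 0.8453509 + 1.5907048 - 2.3091013 = 0.1270 bits ✓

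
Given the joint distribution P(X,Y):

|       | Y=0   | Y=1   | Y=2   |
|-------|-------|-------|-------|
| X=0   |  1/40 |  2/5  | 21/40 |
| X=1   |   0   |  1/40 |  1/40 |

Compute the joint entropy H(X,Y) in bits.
1.4160 bits

H(X,Y) = -Σ_{x,y} P(x,y) log₂ P(x,y). Per-cell terms -P(x,y)·log₂P(x,y):
  X=0: 0.13305, 0.52877, 0.48805
  X=1: 0.00000, 0.13305, 0.13305
  (cells with P = 0 contribute 0)
Sum of the 6 terms: H(X,Y) = 1.4160 bits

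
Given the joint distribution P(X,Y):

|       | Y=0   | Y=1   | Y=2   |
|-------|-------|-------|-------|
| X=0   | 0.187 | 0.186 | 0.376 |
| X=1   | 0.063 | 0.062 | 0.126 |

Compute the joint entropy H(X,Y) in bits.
2.3108 bits

H(X,Y) = -Σ_{x,y} P(x,y) log₂ P(x,y). Per-cell terms -P(x,y)·log₂P(x,y):
  X=0: 0.45233, 0.45135, 0.53061
  X=1: 0.25128, 0.24872, 0.37655
Sum of the 6 terms: H(X,Y) = 2.3108 bits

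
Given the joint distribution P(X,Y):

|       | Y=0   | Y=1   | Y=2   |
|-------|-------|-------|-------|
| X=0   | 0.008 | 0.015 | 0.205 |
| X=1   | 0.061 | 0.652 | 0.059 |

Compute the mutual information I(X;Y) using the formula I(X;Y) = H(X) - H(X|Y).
0.4329 bits

I(X;Y) = H(X) - H(X|Y)

Marginal of X (row sums):
  P(X=0) = 0.008 + 0.015 + 0.205 = 0.228
  P(X=1) = 0.061 + 0.652 + 0.059 = 0.772
H(X) = -[0.228·log₂(0.228) + 0.772·log₂(0.772)]
  = 0.4863 + 0.2882 = 0.7745 bits

Marginal of Y (column sums):
  P(Y=0) = 0.008 + 0.061 = 0.069
  P(Y=1) = 0.015 + 0.652 = 0.667
  P(Y=2) = 0.205 + 0.059 = 0.264
H(X|Y) = Σ_y P(y)·H(X|Y=y):
  Y=0: P(Y=0) = 0.069, P(X|Y=0) = (8/69, 61/69) → H(X|Y=0) = 0.5176
  Y=1: P(Y=1) = 0.667, P(X|Y=1) = (15/667, 652/667) → H(X|Y=1) = 0.1552
  Y=2: P(Y=2) = 0.264, P(X|Y=2) = (205/264, 59/264) → H(X|Y=2) = 0.7665
H(X|Y) = 0.069·0.5176 + 0.667·0.1552 + 0.264·0.7665 = 0.3416 bits

I(X;Y) = H(X) - H(X|Y) = 0.7745 - 0.3416 = 0.4329 bits

Cross-check via I(X;Y) = H(X) + H(Y) - H(X,Y): computing H(Y) from the column sums and H(X,Y) from the 6 cells in the same way gives H(Y) = 1.1631 bits and H(X,Y) = 1.5047 bits, so
I(X;Y) = 0.7745 + 1.1631 - 1.5047 = 0.4329 bits ✓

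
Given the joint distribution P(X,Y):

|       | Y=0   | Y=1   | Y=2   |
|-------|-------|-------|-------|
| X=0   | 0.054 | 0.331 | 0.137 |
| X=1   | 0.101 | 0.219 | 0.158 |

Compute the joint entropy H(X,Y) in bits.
2.3827 bits

H(X,Y) = -Σ_{x,y} P(x,y) log₂ P(x,y). Per-cell terms -P(x,y)·log₂P(x,y):
  X=0: 0.22739, 0.52798, 0.39288
  X=1: 0.33406, 0.47983, 0.42060
Sum of the 6 terms: H(X,Y) = 2.3827 bits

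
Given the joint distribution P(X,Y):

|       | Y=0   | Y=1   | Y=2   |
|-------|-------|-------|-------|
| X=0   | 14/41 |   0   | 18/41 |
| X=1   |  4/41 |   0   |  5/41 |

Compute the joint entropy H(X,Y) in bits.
1.7485 bits

H(X,Y) = -Σ_{x,y} P(x,y) log₂ P(x,y). Per-cell terms -P(x,y)·log₂P(x,y):
  X=0: 0.5293, 0.0000, 0.5214
  X=1: 0.3276, 0.0000, 0.3702
  (cells with P = 0 contribute 0)
Sum of the 6 terms: H(X,Y) = 1.7485 bits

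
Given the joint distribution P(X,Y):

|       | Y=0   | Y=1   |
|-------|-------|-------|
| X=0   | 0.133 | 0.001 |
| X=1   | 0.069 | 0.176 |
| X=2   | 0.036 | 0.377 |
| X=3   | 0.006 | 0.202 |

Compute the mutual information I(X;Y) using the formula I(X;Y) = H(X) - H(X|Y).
0.3674 bits

I(X;Y) = H(X) - H(X|Y)

Marginal of X (row sums):
  P(X=0) = 0.133 + 0.001 = 0.134
  P(X=1) = 0.069 + 0.176 = 0.245
  P(X=2) = 0.036 + 0.377 = 0.413
  P(X=3) = 0.006 + 0.202 = 0.208
H(X) = -[0.134·log₂(0.134) + 0.245·log₂(0.245) + 0.413·log₂(0.413) + 0.208·log₂(0.208)]
  = 0.3885591 + 0.4971409 + 0.5268997 + 0.4711917 = 1.883791 bits

Marginal of Y (column sums):
  P(Y=0) = 0.133 + 0.069 + 0.036 + 0.006 = 0.244
  P(Y=1) = 0.001 + 0.176 + 0.377 + 0.202 = 0.756
H(X|Y) = Σ_y P(y)·H(X|Y=y):
  Y=0: P(Y=0) = 0.244, P(X|Y=0) = (133/244, 69/244, 9/61, 3/122) → H(X|Y=0) = 1.5312790
  Y=1: P(Y=1) = 0.756, P(X|Y=1) = (1/756, 44/189, 377/756, 101/378) → H(X|Y=1) = 1.5115238
H(X|Y) = 0.244·1.5312790 + 0.756·1.5115238 = 1.516344 bits

I(X;Y) = H(X) - H(X|Y) = 1.883791 - 1.516344 = 0.3674 bits

Cross-check via I(X;Y) = H(X) + H(Y) - H(X,Y): computing H(Y) from the column sums and H(X,Y) from the 8 cells in the same way gives H(Y) = 0.801629 bits and H(X,Y) = 2.317973 bits, so
I(X;Y) = 1.883791 + 0.801629 - 2.317973 = 0.3674 bits ✓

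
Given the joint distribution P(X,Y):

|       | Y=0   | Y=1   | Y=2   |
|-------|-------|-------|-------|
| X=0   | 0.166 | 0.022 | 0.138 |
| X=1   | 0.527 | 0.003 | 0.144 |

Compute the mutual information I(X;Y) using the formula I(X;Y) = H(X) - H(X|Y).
0.0652 bits

I(X;Y) = H(X) - H(X|Y)

Marginal of X (row sums):
  P(X=0) = 0.166 + 0.022 + 0.138 = 0.326
  P(X=1) = 0.527 + 0.003 + 0.144 = 0.674
H(X) = -[0.326·log₂(0.326) + 0.674·log₂(0.674)]
  = 0.5272 + 0.3836 = 0.9108 bits

Marginal of Y (column sums):
  P(Y=0) = 0.166 + 0.527 = 0.693
  P(Y=1) = 0.022 + 0.003 = 0.025
  P(Y=2) = 0.138 + 0.144 = 0.282
H(X|Y) = Σ_y P(y)·H(X|Y=y):
  Y=0: P(Y=0) = 0.693, P(X|Y=0) = (166/693, 527/693) → H(X|Y=0) = 0.7943
  Y=1: P(Y=1) = 0.025, P(X|Y=1) = (22/25, 3/25) → H(X|Y=1) = 0.5294
  Y=2: P(Y=2) = 0.282, P(X|Y=2) = (23/47, 24/47) → H(X|Y=2) = 0.9997
H(X|Y) = 0.693·0.7943 + 0.025·0.5294 + 0.282·0.9997 = 0.8456 bits

I(X;Y) = H(X) - H(X|Y) = 0.9108 - 0.8456 = 0.0652 bits

Cross-check via I(X;Y) = H(X) + H(Y) - H(X,Y): computing H(Y) from the column sums and H(X,Y) from the 6 cells in the same way gives H(Y) = 1.0147 bits and H(X,Y) = 1.8603 bits, so
I(X;Y) = 0.9108 + 1.0147 - 1.8603 = 0.0652 bits ✓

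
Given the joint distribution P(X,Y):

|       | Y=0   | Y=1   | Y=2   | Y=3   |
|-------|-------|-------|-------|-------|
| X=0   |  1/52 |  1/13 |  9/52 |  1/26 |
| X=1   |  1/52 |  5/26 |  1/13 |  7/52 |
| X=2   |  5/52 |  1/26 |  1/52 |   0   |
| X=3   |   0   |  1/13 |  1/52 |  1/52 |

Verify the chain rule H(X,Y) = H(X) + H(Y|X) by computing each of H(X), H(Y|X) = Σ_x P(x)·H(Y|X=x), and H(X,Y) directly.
H(X) = 1.8232 bits, H(Y|X) = 1.5501 bits, H(X,Y) = 3.3733 bits

Marginal of X (row sums):
  P(X=0) = 1/52 + 1/13 + 9/52 + 1/26 = 4/13
  P(X=1) = 1/52 + 5/26 + 1/13 + 7/52 = 11/26
  P(X=2) = 5/52 + 1/26 + 1/52 + 0 = 2/13
  P(X=3) = 0 + 1/13 + 1/52 + 1/52 = 3/26
H(X) = -[(4/13)·log₂(4/13) + (11/26)·log₂(11/26) + (2/13)·log₂(2/13) + (3/26)·log₂(3/26)]
  = 0.52321 + 0.52504 + 0.41545 + 0.35948 = 1.8232 bits

H(Y|X) = Σ_x P(x)·H(Y|X=x):
  X=0: P(X=0) = 4/13, P(Y|X=0) = (1/16, 1/4, 9/16, 1/8) → H(Y|X=0) = 1.59192
  X=1: P(X=1) = 11/26, P(Y|X=1) = (1/22, 5/11, 2/11, 7/22) → H(Y|X=1) = 1.69258
  X=2: P(X=2) = 2/13, P(Y|X=2) = (5/8, 1/4, 1/8, 0) → H(Y|X=2) = 1.29879
  X=3: P(X=3) = 3/26, P(Y|X=3) = (0, 2/3, 1/6, 1/6) → H(Y|X=3) = 1.25163
H(Y|X) = (4/13)·1.59192 + (11/26)·1.69258 + (2/13)·1.29879 + (3/26)·1.25163 = 1.5501 bits

H(X,Y) = -Σ_{x,y} P(x,y) log₂ P(x,y). Per-cell terms -P(x,y)·log₂P(x,y):
  X=0: 0.10962, 0.28465, 0.43797, 0.18079
  X=1: 0.10962, 0.45741, 0.28465, 0.38945
  X=2: 0.32486, 0.18079, 0.10962, 0.00000
  X=3: 0.00000, 0.28465, 0.10962, 0.10962
  (cells with P = 0 contribute 0)
Sum of the 16 terms: H(X,Y) = 3.3733 bits

Chain rule check:
  H(X) + H(Y|X) = 1.8232 + 1.5501 = 3.3733 bits
  H(X,Y) = 3.3733 bits
✓ Chain rule verified.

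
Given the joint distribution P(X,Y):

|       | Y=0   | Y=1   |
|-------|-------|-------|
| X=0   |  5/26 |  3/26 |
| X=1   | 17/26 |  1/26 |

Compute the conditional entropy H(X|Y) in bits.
0.7791 bits

H(X|Y) = H(X,Y) - H(Y)

H(X,Y) = -Σ_{x,y} P(x,y) log₂ P(x,y). Per-cell terms -P(x,y)·log₂P(x,y):
  X=0: 0.4574, 0.3595
  X=1: 0.4008, 0.1808
Sum of the 4 terms: H(X,Y) = 1.3985 bits

Marginal of Y (column sums):
  P(Y=0) = 5/26 + 17/26 = 11/13
  P(Y=1) = 3/26 + 1/26 = 2/13
H(Y) = -[(11/13)·log₂(11/13) + (2/13)·log₂(2/13)]
  = 0.2039 + 0.4155 = 0.6194 bits

H(X|Y) = H(X,Y) - H(Y) = 1.3985 - 0.6194 = 0.7791 bits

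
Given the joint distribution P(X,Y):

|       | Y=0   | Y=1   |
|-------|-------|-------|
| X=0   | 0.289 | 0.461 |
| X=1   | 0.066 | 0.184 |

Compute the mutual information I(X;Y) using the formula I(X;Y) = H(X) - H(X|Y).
0.0090 bits

I(X;Y) = H(X) - H(X|Y)

Marginal of X (row sums):
  P(X=0) = 0.289 + 0.461 = 0.750
  P(X=1) = 0.066 + 0.184 = 0.250
H(X) = -[0.750·log₂(0.750) + 0.250·log₂(0.250)]
  = 0.3113 + 0.5000 = 0.8113 bits

Marginal of Y (column sums):
  P(Y=0) = 0.289 + 0.066 = 0.355
  P(Y=1) = 0.461 + 0.184 = 0.645
H(X|Y) = Σ_y P(y)·H(X|Y=y):
  Y=0: P(Y=0) = 0.355, P(X|Y=0) = (289/355, 66/355) → H(X|Y=0) = 0.6928
  Y=1: P(Y=1) = 0.645, P(X|Y=1) = (461/645, 184/645) → H(X|Y=1) = 0.8625
H(X|Y) = 0.355·0.6928 + 0.645·0.8625 = 0.8023 bits

I(X;Y) = H(X) - H(X|Y) = 0.8113 - 0.8023 = 0.0090 bits

Cross-check via I(X;Y) = H(X) + H(Y) - H(X,Y): computing H(Y) from the column sums and H(X,Y) from the 4 cells in the same way gives H(Y) = 0.9385 bits and H(X,Y) = 1.7408 bits, so
I(X;Y) = 0.8113 + 0.9385 - 1.7408 = 0.0090 bits ✓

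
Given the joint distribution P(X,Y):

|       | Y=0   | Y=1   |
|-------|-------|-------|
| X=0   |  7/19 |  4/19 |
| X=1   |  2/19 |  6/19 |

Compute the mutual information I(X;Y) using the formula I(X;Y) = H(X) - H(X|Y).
0.1089 bits

I(X;Y) = H(X) - H(X|Y)

Marginal of X (row sums):
  P(X=0) = 7/19 + 4/19 = 11/19
  P(X=1) = 2/19 + 6/19 = 8/19
H(X) = -[(11/19)·log₂(11/19) + (8/19)·log₂(8/19)]
  = 0.4565 + 0.5254 = 0.9819 bits

Marginal of Y (column sums):
  P(Y=0) = 7/19 + 2/19 = 9/19
  P(Y=1) = 4/19 + 6/19 = 10/19
H(X|Y) = Σ_y P(y)·H(X|Y=y):
  Y=0: P(Y=0) = 9/19, P(X|Y=0) = (7/9, 2/9) → H(X|Y=0) = 0.7642
  Y=1: P(Y=1) = 10/19, P(X|Y=1) = (2/5, 3/5) → H(X|Y=1) = 0.9710
H(X|Y) = (9/19)·0.7642 + (10/19)·0.9710 = 0.8730 bits

I(X;Y) = H(X) - H(X|Y) = 0.9819 - 0.8730 = 0.1089 bits

Cross-check via I(X;Y) = H(X) + H(Y) - H(X,Y): computing H(Y) from the column sums and H(X,Y) from the 4 cells in the same way gives H(Y) = 0.9980 bits and H(X,Y) = 1.8710 bits, so
I(X;Y) = 0.9819 + 0.9980 - 1.8710 = 0.1089 bits ✓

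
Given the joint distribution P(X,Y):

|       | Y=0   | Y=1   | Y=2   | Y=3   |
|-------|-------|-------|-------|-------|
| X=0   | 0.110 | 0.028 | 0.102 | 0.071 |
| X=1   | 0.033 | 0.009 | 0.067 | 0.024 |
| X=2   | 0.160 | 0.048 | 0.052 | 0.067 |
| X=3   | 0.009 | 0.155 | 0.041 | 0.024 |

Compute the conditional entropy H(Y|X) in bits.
1.7026 bits

H(Y|X) = H(X,Y) - H(X)

H(X,Y) = -Σ_{x,y} P(x,y) log₂ P(x,y). Per-cell terms -P(x,y)·log₂P(x,y):
  X=0: 0.35029, 0.14444, 0.33592, 0.27094
  X=1: 0.16241, 0.06116, 0.26128, 0.12914
  X=2: 0.42302, 0.21028, 0.22180, 0.26128
  X=3: 0.06116, 0.41690, 0.18894, 0.12914
Sum of the 16 terms: H(X,Y) = 3.6281 bits

Marginal of X (row sums):
  P(X=0) = 0.110 + 0.028 + 0.102 + 0.071 = 0.311
  P(X=1) = 0.033 + 0.009 + 0.067 + 0.024 = 0.133
  P(X=2) = 0.160 + 0.048 + 0.052 + 0.067 = 0.327
  P(X=3) = 0.009 + 0.155 + 0.041 + 0.024 = 0.229
H(X) = -[0.311·log₂(0.311) + 0.133·log₂(0.133) + 0.327·log₂(0.327) + 0.229·log₂(0.229)]
  = 0.52404 + 0.38710 + 0.52733 + 0.48699 = 1.9255 bits

H(Y|X) = H(X,Y) - H(X) = 3.6281 - 1.9255 = 1.7026 bits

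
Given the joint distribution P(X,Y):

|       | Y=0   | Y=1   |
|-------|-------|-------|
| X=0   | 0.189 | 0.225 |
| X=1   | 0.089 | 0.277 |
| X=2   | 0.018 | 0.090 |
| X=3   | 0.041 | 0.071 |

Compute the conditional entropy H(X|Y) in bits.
1.7170 bits

H(X|Y) = H(X,Y) - H(Y)

H(X,Y) = -Σ_{x,y} P(x,y) log₂ P(x,y). Per-cell terms -P(x,y)·log₂P(x,y):
  X=0: 0.45427, 0.48420
  X=1: 0.31061, 0.51302
  X=2: 0.10433, 0.31265
  X=3: 0.18894, 0.27094
Sum of the 8 terms: H(X,Y) = 2.63896 bits

Marginal of Y (column sums):
  P(Y=0) = 0.189 + 0.089 + 0.018 + 0.041 = 0.337
  P(Y=1) = 0.225 + 0.277 + 0.090 + 0.071 = 0.663
H(Y) = -[0.337·log₂(0.337) + 0.663·log₂(0.663)]
  = 0.52881 + 0.39311 = 0.92192 bits

H(X|Y) = H(X,Y) - H(Y) = 2.63896 - 0.92192 = 1.7170 bits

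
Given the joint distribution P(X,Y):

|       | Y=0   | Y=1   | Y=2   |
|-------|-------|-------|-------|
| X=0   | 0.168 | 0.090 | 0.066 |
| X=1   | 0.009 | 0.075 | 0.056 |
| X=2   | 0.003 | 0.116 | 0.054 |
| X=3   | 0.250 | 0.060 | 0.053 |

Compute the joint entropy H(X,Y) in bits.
3.1593 bits

H(X,Y) = -Σ_{x,y} P(x,y) log₂ P(x,y). Per-cell terms -P(x,y)·log₂P(x,y):
  X=0: 0.4323, 0.3127, 0.2588
  X=1: 0.0612, 0.2803, 0.2329
  X=2: 0.0251, 0.3605, 0.2274
  X=3: 0.5000, 0.2435, 0.2246
Sum of the 12 terms: H(X,Y) = 3.1593 bits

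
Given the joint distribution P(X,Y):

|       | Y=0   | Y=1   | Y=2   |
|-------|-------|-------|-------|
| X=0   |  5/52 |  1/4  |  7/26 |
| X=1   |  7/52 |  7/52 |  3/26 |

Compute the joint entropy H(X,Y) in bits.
2.4729 bits

H(X,Y) = -Σ_{x,y} P(x,y) log₂ P(x,y). Per-cell terms -P(x,y)·log₂P(x,y):
  X=0: 0.32486, 0.50000, 0.50968
  X=1: 0.38945, 0.38945, 0.35948
Sum of the 6 terms: H(X,Y) = 2.4729 bits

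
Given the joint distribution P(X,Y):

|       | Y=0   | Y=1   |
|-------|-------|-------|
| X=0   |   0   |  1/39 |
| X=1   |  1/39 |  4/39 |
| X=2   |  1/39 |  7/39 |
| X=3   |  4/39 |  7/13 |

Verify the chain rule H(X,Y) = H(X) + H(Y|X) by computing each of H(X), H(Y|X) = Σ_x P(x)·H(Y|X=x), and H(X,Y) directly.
H(X) = 1.3955 bits, H(Y|X) = 0.6107 bits, H(X,Y) = 2.0062 bits

Marginal of X (row sums):
  P(X=0) = 0 + 1/39 = 1/39
  P(X=1) = 1/39 + 4/39 = 5/39
  P(X=2) = 1/39 + 7/39 = 8/39
  P(X=3) = 4/39 + 7/13 = 25/39
H(X) = -[(1/39)·log₂(1/39) + (5/39)·log₂(5/39) + (8/39)·log₂(8/39) + (25/39)·log₂(25/39)]
  = 0.135523 + 0.379933 + 0.468800 + 0.411247 = 1.3955 bits

H(Y|X) = Σ_x P(x)·H(Y|X=x):
  X=0: P(X=0) = 1/39, P(Y|X=0) = (0, 1) → H(Y|X=0) = 0.000000
  X=1: P(X=1) = 5/39, P(Y|X=1) = (1/5, 4/5) → H(Y|X=1) = 0.721928
  X=2: P(X=2) = 8/39, P(Y|X=2) = (1/8, 7/8) → H(Y|X=2) = 0.543564
  X=3: P(X=3) = 25/39, P(Y|X=3) = (4/25, 21/25) → H(Y|X=3) = 0.634310
H(Y|X) = (1/39)·0.000000 + (5/39)·0.721928 + (8/39)·0.543564 + (25/39)·0.634310 = 0.6107 bits

H(X,Y) = -Σ_{x,y} P(x,y) log₂ P(x,y). Per-cell terms -P(x,y)·log₂P(x,y):
  X=0: 0.000000, 0.135523
  X=1: 0.135523, 0.336964
  X=2: 0.135523, 0.444778
  X=3: 0.336964, 0.480892
  (cells with P = 0 contribute 0)
Sum of the 8 terms: H(X,Y) = 2.0062 bits

Chain rule check:
  H(X) + H(Y|X) = 1.3955 + 0.6107 = 2.0062 bits
  H(X,Y) = 2.0062 bits
✓ Chain rule verified.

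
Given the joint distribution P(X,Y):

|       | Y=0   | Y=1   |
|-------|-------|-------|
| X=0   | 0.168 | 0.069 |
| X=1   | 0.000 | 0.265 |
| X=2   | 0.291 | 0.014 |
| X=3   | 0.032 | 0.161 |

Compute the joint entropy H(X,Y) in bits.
2.3938 bits

H(X,Y) = -Σ_{x,y} P(x,y) log₂ P(x,y). Per-cell terms -P(x,y)·log₂P(x,y):
  X=0: 0.43234, 0.26615
  X=1: 0.00000, 0.50772
  X=2: 0.51824, 0.08622
  X=3: 0.15891, 0.42421
  (cells with P = 0 contribute 0)
Sum of the 8 terms: H(X,Y) = 2.3938 bits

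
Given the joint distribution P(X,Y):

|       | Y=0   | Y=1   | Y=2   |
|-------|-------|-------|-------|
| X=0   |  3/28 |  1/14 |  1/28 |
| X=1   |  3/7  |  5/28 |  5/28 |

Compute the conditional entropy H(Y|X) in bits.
1.4508 bits

H(Y|X) = H(X,Y) - H(X)

H(X,Y) = -Σ_{x,y} P(x,y) log₂ P(x,y). Per-cell terms -P(x,y)·log₂P(x,y):
  X=0: 0.34526, 0.27195, 0.17169
  X=1: 0.52388, 0.44383, 0.44383
Sum of the 6 terms: H(X,Y) = 2.2004 bits

Marginal of X (row sums):
  P(X=0) = 3/28 + 1/14 + 1/28 = 3/14
  P(X=1) = 3/7 + 5/28 + 5/28 = 11/14
H(X) = -[(3/14)·log₂(3/14) + (11/14)·log₂(11/14)]
  = 0.47623 + 0.27337 = 0.7496 bits

H(Y|X) = H(X,Y) - H(X) = 2.2004 - 0.7496 = 1.4508 bits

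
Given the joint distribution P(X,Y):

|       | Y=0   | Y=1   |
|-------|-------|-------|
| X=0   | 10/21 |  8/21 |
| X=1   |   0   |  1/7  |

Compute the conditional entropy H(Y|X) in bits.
0.8495 bits

H(Y|X) = H(X,Y) - H(X)

H(X,Y) = -Σ_{x,y} P(x,y) log₂ P(x,y). Per-cell terms -P(x,y)·log₂P(x,y):
  X=0: 0.5097, 0.5304
  X=1: 0.0000, 0.4011
  (cells with P = 0 contribute 0)
Sum of the 4 terms: H(X,Y) = 1.4412 bits

Marginal of X (row sums):
  P(X=0) = 10/21 + 8/21 = 6/7
  P(X=1) = 0 + 1/7 = 1/7
H(X) = -[(6/7)·log₂(6/7) + (1/7)·log₂(1/7)]
  = 0.1906 + 0.4011 = 0.5917 bits

H(Y|X) = H(X,Y) - H(X) = 1.4412 - 0.5917 = 0.8495 bits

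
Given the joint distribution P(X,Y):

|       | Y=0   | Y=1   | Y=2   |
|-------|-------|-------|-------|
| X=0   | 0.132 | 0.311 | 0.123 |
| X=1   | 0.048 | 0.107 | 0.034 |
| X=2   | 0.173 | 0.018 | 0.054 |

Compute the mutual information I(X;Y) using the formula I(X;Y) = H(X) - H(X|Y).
0.1700 bits

I(X;Y) = H(X) - H(X|Y)

Marginal of X (row sums):
  P(X=0) = 0.132 + 0.311 + 0.123 = 0.566
  P(X=1) = 0.048 + 0.107 + 0.034 = 0.189
  P(X=2) = 0.173 + 0.018 + 0.054 = 0.245
H(X) = -[0.566·log₂(0.566) + 0.189·log₂(0.189) + 0.245·log₂(0.245)]
  = 0.4648 + 0.4543 + 0.4971 = 1.4162 bits

Marginal of Y (column sums):
  P(Y=0) = 0.132 + 0.048 + 0.173 = 0.353
  P(Y=1) = 0.311 + 0.107 + 0.018 = 0.436
  P(Y=2) = 0.123 + 0.034 + 0.054 = 0.211
H(X|Y) = Σ_y P(y)·H(X|Y=y):
  Y=0: P(Y=0) = 0.353, P(X|Y=0) = (132/353, 48/353, 173/353) → H(X|Y=0) = 1.4263
  Y=1: P(Y=1) = 0.436, P(X|Y=1) = (311/436, 107/436, 9/218) → H(X|Y=1) = 1.0349
  Y=2: P(Y=2) = 0.211, P(X|Y=2) = (123/211, 34/211, 54/211) → H(X|Y=2) = 1.3814
H(X|Y) = 0.353·1.4263 + 0.436·1.0349 + 0.211·1.3814 = 1.2462 bits

I(X;Y) = H(X) - H(X|Y) = 1.4162 - 1.2462 = 0.1700 bits

Cross-check via I(X;Y) = H(X) + H(Y) - H(X,Y): computing H(Y) from the column sums and H(X,Y) from the 9 cells in the same way gives H(Y) = 1.5261 bits and H(X,Y) = 2.7723 bits, so
I(X;Y) = 1.4162 + 1.5261 - 2.7723 = 0.1700 bits ✓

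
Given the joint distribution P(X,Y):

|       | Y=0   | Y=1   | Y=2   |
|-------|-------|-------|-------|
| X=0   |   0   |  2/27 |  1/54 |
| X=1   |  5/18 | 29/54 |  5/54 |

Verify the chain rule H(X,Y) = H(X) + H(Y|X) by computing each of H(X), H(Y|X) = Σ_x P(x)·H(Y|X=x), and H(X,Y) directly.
H(X) = 0.4451 bits, H(Y|X) = 1.2525 bits, H(X,Y) = 1.6976 bits

Marginal of X (row sums):
  P(X=0) = 0 + 2/27 + 1/54 = 5/54
  P(X=1) = 5/18 + 29/54 + 5/54 = 49/54
H(X) = -[(5/54)·log₂(5/54) + (49/54)·log₂(49/54)]
  = 0.31787 + 0.12720 = 0.4451 bits

H(Y|X) = Σ_x P(x)·H(Y|X=x):
  X=0: P(X=0) = 5/54, P(Y|X=0) = (0, 4/5, 1/5) → H(Y|X=0) = 0.72193
  X=1: P(X=1) = 49/54, P(Y|X=1) = (15/49, 29/49, 5/49) → H(Y|X=1) = 1.30666
H(Y|X) = (5/54)·0.72193 + (49/54)·1.30666 = 1.2525 bits

H(X,Y) = -Σ_{x,y} P(x,y) log₂ P(x,y). Per-cell terms -P(x,y)·log₂P(x,y):
  X=0: 0.00000, 0.27814, 0.10657
  X=1: 0.51333, 0.48167, 0.31787
  (cells with P = 0 contribute 0)
Sum of the 6 terms: H(X,Y) = 1.6976 bits

Chain rule check:
  H(X) + H(Y|X) = 0.4451 + 1.2525 = 1.6976 bits
  H(X,Y) = 1.6976 bits
✓ Chain rule verified.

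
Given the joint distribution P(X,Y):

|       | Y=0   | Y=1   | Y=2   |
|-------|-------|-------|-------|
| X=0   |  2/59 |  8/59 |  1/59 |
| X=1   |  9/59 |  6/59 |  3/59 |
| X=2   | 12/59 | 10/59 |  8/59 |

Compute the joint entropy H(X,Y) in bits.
2.9160 bits

H(X,Y) = -Σ_{x,y} P(x,y) log₂ P(x,y). Per-cell terms -P(x,y)·log₂P(x,y):
  X=0: 0.1655, 0.3909, 0.0997
  X=1: 0.4138, 0.3354, 0.2185
  X=2: 0.4673, 0.4340, 0.3909
Sum of the 9 terms: H(X,Y) = 2.9160 bits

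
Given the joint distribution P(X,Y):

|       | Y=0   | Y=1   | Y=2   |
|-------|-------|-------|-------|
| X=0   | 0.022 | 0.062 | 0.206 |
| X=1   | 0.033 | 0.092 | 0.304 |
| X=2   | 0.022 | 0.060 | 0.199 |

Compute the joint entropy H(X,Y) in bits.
2.6689 bits

H(X,Y) = -Σ_{x,y} P(x,y) log₂ P(x,y). Per-cell terms -P(x,y)·log₂P(x,y):
  X=0: 0.12114, 0.24872, 0.46953
  X=1: 0.16241, 0.31668, 0.52223
  X=2: 0.12114, 0.24353, 0.46350
Sum of the 9 terms: H(X,Y) = 2.6689 bits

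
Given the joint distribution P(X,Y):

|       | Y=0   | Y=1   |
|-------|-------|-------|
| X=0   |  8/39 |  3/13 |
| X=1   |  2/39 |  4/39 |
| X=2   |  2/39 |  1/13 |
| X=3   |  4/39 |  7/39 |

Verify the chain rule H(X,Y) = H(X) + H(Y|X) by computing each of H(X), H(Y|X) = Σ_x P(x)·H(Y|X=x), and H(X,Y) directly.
H(X) = 1.8326 bits, H(Y|X) = 0.9673 bits, H(X,Y) = 2.7999 bits

Marginal of X (row sums):
  P(X=0) = 8/39 + 3/13 = 17/39
  P(X=1) = 2/39 + 4/39 = 2/13
  P(X=2) = 2/39 + 1/13 = 5/39
  P(X=3) = 4/39 + 7/39 = 11/39
H(X) = -[(17/39)·log₂(17/39) + (2/13)·log₂(2/13) + (5/39)·log₂(5/39) + (11/39)·log₂(11/39)]
  = 0.52218 + 0.41545 + 0.37993 + 0.51502 = 1.8326 bits

H(Y|X) = Σ_x P(x)·H(Y|X=x):
  X=0: P(X=0) = 17/39, P(Y|X=0) = (8/17, 9/17) → H(Y|X=0) = 0.99750
  X=1: P(X=1) = 2/13, P(Y|X=1) = (1/3, 2/3) → H(Y|X=1) = 0.91830
  X=2: P(X=2) = 5/39, P(Y|X=2) = (2/5, 3/5) → H(Y|X=2) = 0.97095
  X=3: P(X=3) = 11/39, P(Y|X=3) = (4/11, 7/11) → H(Y|X=3) = 0.94566
H(Y|X) = (17/39)·0.99750 + (2/13)·0.91830 + (5/39)·0.97095 + (11/39)·0.94566 = 0.9673 bits

H(X,Y) = -Σ_{x,y} P(x,y) log₂ P(x,y). Per-cell terms -P(x,y)·log₂P(x,y):
  X=0: 0.46880, 0.48819
  X=1: 0.21976, 0.33696
  X=2: 0.21976, 0.28465
  X=3: 0.33696, 0.44478
Sum of the 8 terms: H(X,Y) = 2.7999 bits

Chain rule check:
  H(X) + H(Y|X) = 1.8326 + 0.9673 = 2.7999 bits
  H(X,Y) = 2.7999 bits
✓ Chain rule verified.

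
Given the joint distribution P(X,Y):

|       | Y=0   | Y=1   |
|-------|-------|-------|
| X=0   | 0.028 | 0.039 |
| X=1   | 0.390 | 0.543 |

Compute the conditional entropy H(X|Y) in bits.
0.3546 bits

H(X|Y) = H(X,Y) - H(Y)

H(X,Y) = -Σ_{x,y} P(x,y) log₂ P(x,y). Per-cell terms -P(x,y)·log₂P(x,y):
  X=0: 0.1444, 0.1825
  X=1: 0.5298, 0.4784
Sum of the 4 terms: H(X,Y) = 1.3351 bits

Marginal of Y (column sums):
  P(Y=0) = 0.028 + 0.390 = 0.418
  P(Y=1) = 0.039 + 0.543 = 0.582
H(Y) = -[0.418·log₂(0.418) + 0.582·log₂(0.582)]
  = 0.5260 + 0.4545 = 0.9805 bits

H(X|Y) = H(X,Y) - H(Y) = 1.3351 - 0.9805 = 0.3546 bits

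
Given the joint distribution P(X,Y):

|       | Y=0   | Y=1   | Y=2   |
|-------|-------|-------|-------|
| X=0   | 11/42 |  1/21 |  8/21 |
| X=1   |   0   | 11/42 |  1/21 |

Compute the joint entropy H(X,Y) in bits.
1.9612 bits

H(X,Y) = -Σ_{x,y} P(x,y) log₂ P(x,y). Per-cell terms -P(x,y)·log₂P(x,y):
  X=0: 0.5062, 0.2092, 0.5304
  X=1: 0.0000, 0.5062, 0.2092
  (cells with P = 0 contribute 0)
Sum of the 6 terms: H(X,Y) = 1.9612 bits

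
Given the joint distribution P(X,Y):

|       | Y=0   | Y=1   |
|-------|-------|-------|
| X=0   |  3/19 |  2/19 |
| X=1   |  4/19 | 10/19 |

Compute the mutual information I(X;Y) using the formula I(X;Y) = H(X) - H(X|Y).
0.0580 bits

I(X;Y) = H(X) - H(X|Y)

Marginal of X (row sums):
  P(X=0) = 3/19 + 2/19 = 5/19
  P(X=1) = 4/19 + 10/19 = 14/19
H(X) = -[(5/19)·log₂(5/19) + (14/19)·log₂(14/19)]
  = 0.50684 + 0.32463 = 0.8315 bits

Marginal of Y (column sums):
  P(Y=0) = 3/19 + 4/19 = 7/19
  P(Y=1) = 2/19 + 10/19 = 12/19
H(X|Y) = Σ_y P(y)·H(X|Y=y):
  Y=0: P(Y=0) = 7/19, P(X|Y=0) = (3/7, 4/7) → H(X|Y=0) = 0.98523
  Y=1: P(Y=1) = 12/19, P(X|Y=1) = (1/6, 5/6) → H(X|Y=1) = 0.65002
H(X|Y) = (7/19)·0.98523 + (12/19)·0.65002 = 0.7735 bits

I(X;Y) = H(X) - H(X|Y) = 0.8315 - 0.7735 = 0.0580 bits

Cross-check via I(X;Y) = H(X) + H(Y) - H(X,Y): computing H(Y) from the column sums and H(X,Y) from the 4 cells in the same way gives H(Y) = 0.9495 bits and H(X,Y) = 1.7230 bits, so
I(X;Y) = 0.8315 + 0.9495 - 1.7230 = 0.0580 bits ✓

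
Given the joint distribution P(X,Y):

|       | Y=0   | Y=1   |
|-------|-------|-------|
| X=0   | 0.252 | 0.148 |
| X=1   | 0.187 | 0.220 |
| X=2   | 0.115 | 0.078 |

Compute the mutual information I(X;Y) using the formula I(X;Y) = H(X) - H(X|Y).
0.0184 bits

I(X;Y) = H(X) - H(X|Y)

Marginal of X (row sums):
  P(X=0) = 0.252 + 0.148 = 0.400
  P(X=1) = 0.187 + 0.220 = 0.407
  P(X=2) = 0.115 + 0.078 = 0.193
H(X) = -[0.400·log₂(0.400) + 0.407·log₂(0.407) + 0.193·log₂(0.193)]
  = 0.52877 + 0.52784 + 0.45805 = 1.51466 bits

Marginal of Y (column sums):
  P(Y=0) = 0.252 + 0.187 + 0.115 = 0.554
  P(Y=1) = 0.148 + 0.220 + 0.078 = 0.446
H(X|Y) = Σ_y P(y)·H(X|Y=y):
  Y=0: P(Y=0) = 0.554, P(X|Y=0) = (126/277, 187/554, 115/554) → H(X|Y=0) = 1.51668
  Y=1: P(Y=1) = 0.446, P(X|Y=1) = (74/223, 110/223, 39/223) → H(X|Y=1) = 1.47095
H(X|Y) = 0.554·1.51668 + 0.446·1.47095 = 1.49628 bits

I(X;Y) = H(X) - H(X|Y) = 1.51466 - 1.49628 = 0.0184 bits

Cross-check via I(X;Y) = H(X) + H(Y) - H(X,Y): computing H(Y) from the column sums and H(X,Y) from the 6 cells in the same way gives H(Y) = 0.99157 bits and H(X,Y) = 2.48785 bits, so
I(X;Y) = 1.51466 + 0.99157 - 2.48785 = 0.0184 bits ✓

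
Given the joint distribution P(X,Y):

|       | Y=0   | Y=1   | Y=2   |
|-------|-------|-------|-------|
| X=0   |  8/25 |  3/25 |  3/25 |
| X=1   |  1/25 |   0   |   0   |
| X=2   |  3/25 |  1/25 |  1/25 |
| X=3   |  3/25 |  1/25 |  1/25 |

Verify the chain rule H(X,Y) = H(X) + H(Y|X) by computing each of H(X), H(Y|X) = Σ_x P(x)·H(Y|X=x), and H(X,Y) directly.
H(X) = 1.5830 bits, H(Y|X) = 1.3401 bits, H(X,Y) = 2.9231 bits

Marginal of X (row sums):
  P(X=0) = 8/25 + 3/25 + 3/25 = 14/25
  P(X=1) = 1/25 + 0 + 0 = 1/25
  P(X=2) = 3/25 + 1/25 + 1/25 = 1/5
  P(X=3) = 3/25 + 1/25 + 1/25 = 1/5
H(X) = -[(14/25)·log₂(14/25) + (1/25)·log₂(1/25) + (1/5)·log₂(1/5) + (1/5)·log₂(1/5)]
  = 0.46844 + 0.18575 + 0.46439 + 0.46439 = 1.5830 bits

H(Y|X) = Σ_x P(x)·H(Y|X=x):
  X=0: P(X=0) = 14/25, P(Y|X=0) = (4/7, 3/14, 3/14) → H(Y|X=0) = 1.41380
  X=1: P(X=1) = 1/25, P(Y|X=1) = (1, 0, 0) → H(Y|X=1) = 0.00000
  X=2: P(X=2) = 1/5, P(Y|X=2) = (3/5, 1/5, 1/5) → H(Y|X=2) = 1.37095
  X=3: P(X=3) = 1/5, P(Y|X=3) = (3/5, 1/5, 1/5) → H(Y|X=3) = 1.37095
H(Y|X) = (14/25)·1.41380 + (1/25)·0.00000 + (1/5)·1.37095 + (1/5)·1.37095 = 1.3401 bits

H(X,Y) = -Σ_{x,y} P(x,y) log₂ P(x,y). Per-cell terms -P(x,y)·log₂P(x,y):
  X=0: 0.52603, 0.36707, 0.36707
  X=1: 0.18575, 0.00000, 0.00000
  X=2: 0.36707, 0.18575, 0.18575
  X=3: 0.36707, 0.18575, 0.18575
  (cells with P = 0 contribute 0)
Sum of the 12 terms: H(X,Y) = 2.9231 bits

Chain rule check:
  H(X) + H(Y|X) = 1.5830 + 1.3401 = 2.9231 bits
  H(X,Y) = 2.9231 bits
✓ Chain rule verified.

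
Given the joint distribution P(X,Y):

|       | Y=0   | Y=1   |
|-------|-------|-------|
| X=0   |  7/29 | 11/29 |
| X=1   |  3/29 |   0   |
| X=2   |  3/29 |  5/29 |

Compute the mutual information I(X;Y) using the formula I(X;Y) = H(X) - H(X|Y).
0.1306 bits

I(X;Y) = H(X) - H(X|Y)

Marginal of X (row sums):
  P(X=0) = 7/29 + 11/29 = 18/29
  P(X=1) = 3/29 + 0 = 3/29
  P(X=2) = 3/29 + 5/29 = 8/29
H(X) = -[(18/29)·log₂(18/29) + (3/29)·log₂(3/29) + (8/29)·log₂(8/29)]
  = 0.4271 + 0.3386 + 0.5125 = 1.2782 bits

Marginal of Y (column sums):
  P(Y=0) = 7/29 + 3/29 + 3/29 = 13/29
  P(Y=1) = 11/29 + 0 + 5/29 = 16/29
H(X|Y) = Σ_y P(y)·H(X|Y=y):
  Y=0: P(Y=0) = 13/29, P(X|Y=0) = (7/13, 3/13, 3/13) → H(X|Y=0) = 1.4573
  Y=1: P(Y=1) = 16/29, P(X|Y=1) = (11/16, 0, 5/16) → H(X|Y=1) = 0.8960
H(X|Y) = (13/29)·1.4573 + (16/29)·0.8960 = 1.1476 bits

I(X;Y) = H(X) - H(X|Y) = 1.2782 - 1.1476 = 0.1306 bits

Cross-check via I(X;Y) = H(X) + H(Y) - H(X,Y): computing H(Y) from the column sums and H(X,Y) from the 6 cells in the same way gives H(Y) = 0.9923 bits and H(X,Y) = 2.1399 bits, so
I(X;Y) = 1.2782 + 0.9923 - 2.1399 = 0.1306 bits ✓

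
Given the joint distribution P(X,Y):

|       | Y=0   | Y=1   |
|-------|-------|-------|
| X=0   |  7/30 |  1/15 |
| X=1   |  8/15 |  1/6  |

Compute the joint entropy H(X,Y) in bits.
1.6649 bits

H(X,Y) = -Σ_{x,y} P(x,y) log₂ P(x,y). Per-cell terms -P(x,y)·log₂P(x,y):
  X=0: 0.4899, 0.2605
  X=1: 0.4837, 0.4308
Sum of the 4 terms: H(X,Y) = 1.6649 bits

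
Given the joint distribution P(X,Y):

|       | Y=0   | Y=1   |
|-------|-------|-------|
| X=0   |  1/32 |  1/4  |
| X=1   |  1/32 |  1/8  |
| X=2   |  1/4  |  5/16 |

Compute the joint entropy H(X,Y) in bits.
2.2119 bits

H(X,Y) = -Σ_{x,y} P(x,y) log₂ P(x,y). Per-cell terms -P(x,y)·log₂P(x,y):
  X=0: 0.15625, 0.50000
  X=1: 0.15625, 0.37500
  X=2: 0.50000, 0.52440
Sum of the 6 terms: H(X,Y) = 2.2119 bits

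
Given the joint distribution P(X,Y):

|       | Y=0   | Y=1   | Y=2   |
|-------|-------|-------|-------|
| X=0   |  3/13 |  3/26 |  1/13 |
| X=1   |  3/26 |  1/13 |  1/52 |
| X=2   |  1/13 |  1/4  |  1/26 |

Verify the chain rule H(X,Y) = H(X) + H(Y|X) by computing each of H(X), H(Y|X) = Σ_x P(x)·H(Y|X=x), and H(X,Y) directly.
H(X) = 1.5298 bits, H(Y|X) = 1.3217 bits, H(X,Y) = 2.8515 bits

Marginal of X (row sums):
  P(X=0) = 3/13 + 3/26 + 1/13 = 11/26
  P(X=1) = 3/26 + 1/13 + 1/52 = 11/52
  P(X=2) = 1/13 + 1/4 + 1/26 = 19/52
H(X) = -[(11/26)·log₂(11/26) + (11/52)·log₂(11/52) + (19/52)·log₂(19/52)]
  = 0.52504 + 0.47406 + 0.53073 = 1.5298 bits

H(Y|X) = Σ_x P(x)·H(Y|X=x):
  X=0: P(X=0) = 11/26, P(Y|X=0) = (6/11, 3/11, 2/11) → H(Y|X=0) = 1.43537
  X=1: P(X=1) = 11/52, P(Y|X=1) = (6/11, 4/11, 1/11) → H(Y|X=1) = 1.32218
  X=2: P(X=2) = 19/52, P(Y|X=2) = (4/19, 13/19, 2/19) → H(Y|X=2) = 1.18973
H(Y|X) = (11/26)·1.43537 + (11/52)·1.32218 + (19/52)·1.18973 = 1.3217 bits

H(X,Y) = -Σ_{x,y} P(x,y) log₂ P(x,y). Per-cell terms -P(x,y)·log₂P(x,y):
  X=0: 0.48819, 0.35948, 0.28465
  X=1: 0.35948, 0.28465, 0.10962
  X=2: 0.28465, 0.50000, 0.18079
Sum of the 9 terms: H(X,Y) = 2.8515 bits

Chain rule check:
  H(X) + H(Y|X) = 1.5298 + 1.3217 = 2.8515 bits
  H(X,Y) = 2.8515 bits
✓ Chain rule verified.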